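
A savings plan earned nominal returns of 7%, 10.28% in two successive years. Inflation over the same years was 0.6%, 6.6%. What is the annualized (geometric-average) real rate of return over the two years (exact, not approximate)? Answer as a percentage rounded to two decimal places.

4.90%

Nominal growth factor = 1.0700 × 1.1028 = 1.17999600
Price-level growth factor = 1.0060 × 1.0660 = 1.07239600
Real growth factor = 1.17999600 / 1.07239600 = 1.10033607
Annualized real rate = 1.10033607^(1/2) − 1 = 4.8969% → 4.90%.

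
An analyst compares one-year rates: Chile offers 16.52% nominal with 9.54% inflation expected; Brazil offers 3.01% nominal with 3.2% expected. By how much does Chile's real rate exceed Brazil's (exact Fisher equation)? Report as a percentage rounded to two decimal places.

6.56%

Chile: (1 + 0.1652)/(1 + 0.0954) − 1 = 6.3721%
Brazil: (1 + 0.0301)/(1 + 0.0320) − 1 = -0.1841%
Differential = 6.3721% − (-0.1841%) = 6.5562% → 6.56%.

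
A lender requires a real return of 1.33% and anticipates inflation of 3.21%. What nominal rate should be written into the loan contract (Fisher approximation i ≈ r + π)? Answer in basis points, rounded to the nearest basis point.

i ≈ r + π = 1.33% + 3.21% = 454 basis points.

454 basis points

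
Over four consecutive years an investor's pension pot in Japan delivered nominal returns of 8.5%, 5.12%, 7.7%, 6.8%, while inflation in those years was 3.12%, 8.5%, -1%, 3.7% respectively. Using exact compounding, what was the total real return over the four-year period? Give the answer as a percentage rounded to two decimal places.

14.21%

Nominal growth factor = 1.0850 × 1.0512 × 1.0770 × 1.0680 = 1.311904
Price-level growth factor = 1.0312 × 1.0850 × 0.9900 × 1.0370 = 1.148647
Real growth factor = 1.311904 / 1.148647 = 1.142130
Total real return = 1.142130 − 1 → 14.21%.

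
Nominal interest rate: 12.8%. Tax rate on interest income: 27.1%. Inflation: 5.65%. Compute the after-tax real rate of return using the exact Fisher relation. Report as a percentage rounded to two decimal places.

After-tax nominal return = 12.8% × (1 − 0.271) = 9.3312%.
1 + r = 1.093312 / 1.05650 = 1.034843
After-tax real rate = 1.034843 − 1 → 3.48%.

3.48%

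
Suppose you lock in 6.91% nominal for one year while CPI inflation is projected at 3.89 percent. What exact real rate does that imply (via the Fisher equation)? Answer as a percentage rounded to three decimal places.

By the Fisher equation, 1 + r = (1 + i)/(1 + π).
1 + r = 1.06910 / 1.03890 = 1.029069
r = 1.029069 − 1 = 2.9069%, i.e. 2.907%.

2.907%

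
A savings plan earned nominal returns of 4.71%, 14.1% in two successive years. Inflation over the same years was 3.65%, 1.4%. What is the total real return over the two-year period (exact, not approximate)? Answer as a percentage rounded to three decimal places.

13.675%

Nominal growth factor = 1.0471 × 1.1410 = 1.194741
Price-level growth factor = 1.0365 × 1.0140 = 1.051011
Real growth factor = 1.194741 / 1.051011 = 1.136754
Total real return = 1.136754 − 1 → 13.675%.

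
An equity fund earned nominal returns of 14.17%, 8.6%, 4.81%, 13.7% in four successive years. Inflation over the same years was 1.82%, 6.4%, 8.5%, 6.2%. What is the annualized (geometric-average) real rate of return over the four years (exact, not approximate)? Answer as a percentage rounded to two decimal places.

Nominal growth factor = 1.1417 × 1.0860 × 1.0481 × 1.1370 = 1.47755961
Price-level growth factor = 1.0182 × 1.0640 × 1.0850 × 1.0620 = 1.24832876
Real growth factor = 1.47755961 / 1.24832876 = 1.18363020
Annualized real rate = 1.18363020^(1/4) − 1 = 4.3047% → 4.30%.

4.30%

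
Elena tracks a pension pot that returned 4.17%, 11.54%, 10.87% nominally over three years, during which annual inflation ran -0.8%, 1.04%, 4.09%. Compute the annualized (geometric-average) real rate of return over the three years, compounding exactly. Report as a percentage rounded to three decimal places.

Nominal growth factor = 1.0417 × 1.1154 × 1.1087 = 1.28821203
Price-level growth factor = 0.9920 × 1.0104 × 1.0409 = 1.04331156
Real growth factor = 1.28821203 / 1.04331156 = 1.23473379
Annualized real rate = 1.23473379^(1/3) − 1 = 7.2814% → 7.281%.

7.281%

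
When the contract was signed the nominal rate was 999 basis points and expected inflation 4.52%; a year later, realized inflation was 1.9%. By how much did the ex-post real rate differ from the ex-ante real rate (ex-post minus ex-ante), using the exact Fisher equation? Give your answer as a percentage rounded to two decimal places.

Ex-ante: (1 + 0.0999)/(1 + 0.0452) − 1 = 5.2334%
Ex-post: (1 + 0.0999)/(1 + 0.0190) − 1 = 7.9392%
Difference (ex-post − ex-ante) = 2.7057% → 2.71%.

2.71%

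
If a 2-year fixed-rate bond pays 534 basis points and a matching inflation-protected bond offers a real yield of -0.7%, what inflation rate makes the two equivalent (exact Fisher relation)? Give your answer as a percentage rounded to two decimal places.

(1 + π) = (1 + i)/(1 + r) = 1.05340 / 0.99300 = 1.060826
Break-even inflation = 1.060826 − 1 → 6.08%.

6.08%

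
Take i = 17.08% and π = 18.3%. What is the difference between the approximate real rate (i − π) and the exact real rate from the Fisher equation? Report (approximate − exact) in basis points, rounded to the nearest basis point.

-19 basis points

Approximate: r ≈ 17.080% − 18.300% = -1.2200%
Exact: (1 + 0.1708)/(1 + 0.1830) − 1 = -1.0313%
Error = -1.2200% − (-1.0313%) = -0.1887% → -19 basis points.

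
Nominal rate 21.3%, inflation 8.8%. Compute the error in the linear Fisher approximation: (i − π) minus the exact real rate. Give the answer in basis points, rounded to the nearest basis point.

101 basis points

Approximate: r ≈ 21.300% − 8.800% = 12.5000%
Exact: (1 + 0.2130)/(1 + 0.0880) − 1 = 11.4890%
Error = 12.5000% − 11.4890% = 1.0110% → 101 basis points.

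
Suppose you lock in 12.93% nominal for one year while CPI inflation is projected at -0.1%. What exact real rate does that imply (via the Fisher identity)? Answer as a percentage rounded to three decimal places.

1 + r = 1.12930 / 0.99900 = 1.130430
r = 1.130430 − 1 = 13.0430%, i.e. 13.043%.

13.043%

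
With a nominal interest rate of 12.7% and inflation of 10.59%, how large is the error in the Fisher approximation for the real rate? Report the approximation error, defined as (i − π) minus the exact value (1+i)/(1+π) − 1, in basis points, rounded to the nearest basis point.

20 basis points

Approximate: r ≈ 12.700% − 10.590% = 2.1100%
Exact: (1 + 0.1270)/(1 + 0.1059) − 1 = 1.9079%
Error = 2.1100% − 1.9079% = 0.2021% → 20 basis points.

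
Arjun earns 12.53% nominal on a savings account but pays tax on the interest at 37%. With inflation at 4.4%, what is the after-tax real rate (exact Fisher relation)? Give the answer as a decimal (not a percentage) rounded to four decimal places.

0.0335

After-tax nominal return = 12.53% × (1 − 0.37) = 7.8939%.
1 + r = 1.078939 / 1.04400 = 1.033466
After-tax real rate = 1.033466 − 1 → 0.0335.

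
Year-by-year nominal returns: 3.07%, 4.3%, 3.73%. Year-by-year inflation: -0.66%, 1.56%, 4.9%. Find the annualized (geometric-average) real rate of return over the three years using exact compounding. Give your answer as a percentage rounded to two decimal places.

Nominal growth factor = 1.0307 × 1.0430 × 1.0373 = 1.11511835
Price-level growth factor = 0.9934 × 1.0156 × 1.0490 = 1.05833299
Real growth factor = 1.11511835 / 1.05833299 = 1.05365547
Annualized real rate = 1.05365547^(1/3) − 1 = 1.7574% → 1.76%.

1.76%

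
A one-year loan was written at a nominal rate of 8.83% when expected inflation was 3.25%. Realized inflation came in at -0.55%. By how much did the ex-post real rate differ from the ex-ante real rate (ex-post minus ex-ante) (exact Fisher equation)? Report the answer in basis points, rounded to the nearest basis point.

Ex-ante: (1 + 0.0883)/(1 + 0.0325) − 1 = 5.4044%
Ex-post: (1 + 0.0883)/(1 − 0.0055) − 1 = 9.4319%
Difference (ex-post − ex-ante) = 4.0275% → 403 basis points.

403 basis points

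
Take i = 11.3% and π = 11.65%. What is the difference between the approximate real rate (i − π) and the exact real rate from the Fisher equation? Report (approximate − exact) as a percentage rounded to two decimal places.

-0.04%

Approximate: r ≈ 11.300% − 11.650% = -0.3500%
Exact: (1 + 0.1130)/(1 + 0.1165) − 1 = -0.3135%
Error = -0.3500% − (-0.3135%) = -0.0365% → -0.04%.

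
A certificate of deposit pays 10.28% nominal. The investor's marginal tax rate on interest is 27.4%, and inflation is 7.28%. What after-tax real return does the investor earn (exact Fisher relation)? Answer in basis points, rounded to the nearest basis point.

After-tax nominal return = 10.28% × (1 − 0.274) = 7.46328%.
1 + r = 1.0746328 / 1.07280 = 1.001708
After-tax real rate = 1.001708 − 1 → 17 basis points.

17 basis points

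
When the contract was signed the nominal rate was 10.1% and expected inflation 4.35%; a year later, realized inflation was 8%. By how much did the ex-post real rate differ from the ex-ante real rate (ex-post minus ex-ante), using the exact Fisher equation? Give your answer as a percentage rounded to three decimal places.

Ex-ante: (1 + 0.1010)/(1 + 0.0435) − 1 = 5.5103%
Ex-post: (1 + 0.1010)/(1 + 0.0800) − 1 = 1.9444%
Difference (ex-post − ex-ante) = -3.5659% → -3.566%.

-3.566%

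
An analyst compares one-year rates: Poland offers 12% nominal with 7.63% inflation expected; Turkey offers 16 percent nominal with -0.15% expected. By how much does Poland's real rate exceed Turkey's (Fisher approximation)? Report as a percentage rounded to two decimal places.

-11.78%

Poland: 12% − 7.63% = 4.370%
Turkey: 16% − (-0.15%) = 16.150%
Differential = -11.780% → -11.78%.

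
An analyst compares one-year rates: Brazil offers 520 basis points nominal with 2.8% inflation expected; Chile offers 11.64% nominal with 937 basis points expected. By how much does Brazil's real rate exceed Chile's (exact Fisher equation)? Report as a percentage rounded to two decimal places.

Brazil: (1 + 0.0520)/(1 + 0.0280) − 1 = 2.3346%
Chile: (1 + 0.1164)/(1 + 0.0937) − 1 = 2.0755%
Differential = 2.3346% − 2.0755% = 0.2591% → 0.26%.

0.26%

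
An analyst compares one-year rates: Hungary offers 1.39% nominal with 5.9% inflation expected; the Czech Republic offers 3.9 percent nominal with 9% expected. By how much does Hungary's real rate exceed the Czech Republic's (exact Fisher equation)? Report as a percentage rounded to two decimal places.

Hungary: (1 + 0.0139)/(1 + 0.0590) − 1 = -4.2587%
The Czech Republic: (1 + 0.0390)/(1 + 0.0900) − 1 = -4.6789%
Differential = -4.2587% − (-4.6789%) = 0.4202% → 0.42%.

0.42%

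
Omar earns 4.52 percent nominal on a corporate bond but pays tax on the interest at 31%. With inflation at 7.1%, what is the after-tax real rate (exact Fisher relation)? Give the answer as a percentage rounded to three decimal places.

-3.717%

After-tax nominal return = 4.52% × (1 − 0.31) = 3.1188%.
1 + r = 1.031188 / 1.07100 = 0.962827
After-tax real rate = 0.962827 − 1 → -3.717%.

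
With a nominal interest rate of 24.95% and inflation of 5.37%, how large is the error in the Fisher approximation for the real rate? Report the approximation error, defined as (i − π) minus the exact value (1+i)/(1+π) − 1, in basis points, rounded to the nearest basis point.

100 basis points

Approximate: r ≈ 24.950% − 5.370% = 19.5800%
Exact: (1 + 0.2495)/(1 + 0.0537) − 1 = 18.5821%
Error = 19.5800% − 18.5821% = 0.9979% → 100 basis points.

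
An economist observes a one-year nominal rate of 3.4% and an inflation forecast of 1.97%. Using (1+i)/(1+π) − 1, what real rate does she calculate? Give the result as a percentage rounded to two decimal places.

1.40%

By the Fisher relation, 1 + r = (1 + i)/(1 + π).
1 + r = 1.03400 / 1.01970 = 1.014024
r = 1.014024 − 1 = 1.4024%, i.e. 1.40%.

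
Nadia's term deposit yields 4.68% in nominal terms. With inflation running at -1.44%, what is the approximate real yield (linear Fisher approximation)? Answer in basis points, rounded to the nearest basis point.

r ≈ i − π = 4.68% − (-1.44%) = 612 basis points.

612 basis points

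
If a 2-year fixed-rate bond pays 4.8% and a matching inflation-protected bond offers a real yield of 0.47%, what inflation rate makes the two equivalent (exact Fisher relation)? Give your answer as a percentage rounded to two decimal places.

4.31%

(1 + π) = (1 + i)/(1 + r) = 1.04800 / 1.00470 = 1.043097
Break-even inflation = 1.043097 − 1 → 4.31%.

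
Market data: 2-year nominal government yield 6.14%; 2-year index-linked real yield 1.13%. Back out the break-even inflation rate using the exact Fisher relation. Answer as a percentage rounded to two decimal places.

4.95%

(1 + π) = (1 + i)/(1 + r) = 1.06140 / 1.01130 = 1.049540
Break-even inflation = 1.049540 − 1 → 4.95%.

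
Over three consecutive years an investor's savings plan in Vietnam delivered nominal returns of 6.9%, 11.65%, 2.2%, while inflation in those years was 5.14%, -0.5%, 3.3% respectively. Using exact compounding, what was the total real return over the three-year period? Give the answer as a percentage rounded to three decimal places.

Nominal growth factor = 1.0690 × 1.1165 × 1.0220 = 1.2197963
Price-level growth factor = 1.0514 × 0.9950 × 1.0330 = 1.0806657
Real growth factor = 1.2197963 / 1.0806657 = 1.1287453
Total real return = 1.1287453 − 1 → 12.875%.

12.875%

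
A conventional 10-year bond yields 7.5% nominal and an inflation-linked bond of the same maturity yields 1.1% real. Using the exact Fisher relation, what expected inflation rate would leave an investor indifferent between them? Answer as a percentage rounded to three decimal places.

(1 + π) = (1 + i)/(1 + r) = 1.07500 / 1.01100 = 1.063304
Break-even inflation = 1.063304 − 1 → 6.330%.

6.330%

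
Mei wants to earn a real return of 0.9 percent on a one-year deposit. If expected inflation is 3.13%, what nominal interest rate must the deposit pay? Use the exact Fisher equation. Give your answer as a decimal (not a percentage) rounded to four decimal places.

0.0406

(1 + i) = (1 + r)(1 + π) = 1.00900 × 1.03130 = 1.0405817
i = 1.0405817 − 1, so the required nominal rate is 0.0406.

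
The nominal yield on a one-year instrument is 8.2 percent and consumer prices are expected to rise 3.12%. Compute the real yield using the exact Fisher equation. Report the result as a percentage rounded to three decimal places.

By the Fisher relation, 1 + r = (1 + i)/(1 + π).
1 + r = 1.08200 / 1.03120 = 1.049263
r = 1.049263 − 1 = 4.9263%, i.e. 4.926%.

4.926%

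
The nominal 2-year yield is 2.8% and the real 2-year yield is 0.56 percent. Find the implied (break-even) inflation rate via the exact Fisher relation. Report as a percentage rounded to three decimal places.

2.228%

(1 + π) = (1 + i)/(1 + r) = 1.02800 / 1.00560 = 1.0222753
Break-even inflation = 1.0222753 − 1 → 2.228%.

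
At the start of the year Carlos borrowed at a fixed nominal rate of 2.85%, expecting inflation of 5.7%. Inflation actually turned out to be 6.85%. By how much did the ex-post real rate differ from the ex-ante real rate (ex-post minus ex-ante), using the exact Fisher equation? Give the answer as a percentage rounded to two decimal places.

-1.05%

Ex-ante: (1 + 0.0285)/(1 + 0.0570) − 1 = -2.6963%
Ex-post: (1 + 0.0285)/(1 + 0.0685) − 1 = -3.7436%
Difference (ex-post − ex-ante) = -1.0473% → -1.05%.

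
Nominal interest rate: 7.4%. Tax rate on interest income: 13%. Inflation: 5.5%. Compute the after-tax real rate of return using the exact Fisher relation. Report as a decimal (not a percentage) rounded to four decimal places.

0.0089

After-tax nominal return = 7.4% × (1 − 0.13) = 6.4380%.
1 + r = 1.06438 / 1.05500 = 1.008891
After-tax real rate = 1.008891 − 1 → 0.0089.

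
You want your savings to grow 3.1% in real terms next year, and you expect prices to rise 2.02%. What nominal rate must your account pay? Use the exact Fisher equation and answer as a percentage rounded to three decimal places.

(1 + i) = (1 + r)(1 + π) = 1.03100 × 1.02020 = 1.0518262
i = 1.0518262 − 1, so the required nominal rate is 5.183%.

5.183%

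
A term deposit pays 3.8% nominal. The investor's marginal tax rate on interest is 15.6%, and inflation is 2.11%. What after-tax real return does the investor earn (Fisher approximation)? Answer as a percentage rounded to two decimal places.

After-tax nominal return = 3.8% × (1 − 0.156) = 3.2072%.
r ≈ 3.2072% − 2.11% → 1.10%.

1.10%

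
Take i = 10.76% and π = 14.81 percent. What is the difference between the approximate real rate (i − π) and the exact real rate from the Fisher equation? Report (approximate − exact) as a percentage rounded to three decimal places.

Approximate: r ≈ 10.760% − 14.810% = -4.0500%
Exact: (1 + 0.1076)/(1 + 0.1481) − 1 = -3.5276%
Error = -4.0500% − (-3.5276%) = -0.5224% → -0.522%.

-0.522%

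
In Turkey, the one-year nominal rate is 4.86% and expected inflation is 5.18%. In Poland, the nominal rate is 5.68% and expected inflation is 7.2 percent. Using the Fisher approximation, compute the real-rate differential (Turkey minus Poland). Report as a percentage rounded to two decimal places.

1.20%

Turkey: 4.86% − 5.18% = -0.320%
Poland: 5.68% − 7.2% = -1.520%
Differential = 1.200% → 1.20%.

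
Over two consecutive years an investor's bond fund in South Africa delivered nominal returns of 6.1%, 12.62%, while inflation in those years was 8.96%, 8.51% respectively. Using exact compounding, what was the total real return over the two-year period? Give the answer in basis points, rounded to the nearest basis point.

Nominal growth factor = 1.0610 × 1.1262 = 1.194898
Price-level growth factor = 1.0896 × 1.0851 = 1.182325
Real growth factor = 1.194898 / 1.182325 = 1.010634
Total real return = 1.010634 − 1 → 106 basis points.

106 basis points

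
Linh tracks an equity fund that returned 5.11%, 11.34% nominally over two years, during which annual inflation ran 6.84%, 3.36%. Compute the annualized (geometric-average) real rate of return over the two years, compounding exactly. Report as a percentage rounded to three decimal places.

Nominal growth factor = 1.0511 × 1.1134 = 1.17029474
Price-level growth factor = 1.0684 × 1.0336 = 1.10429824
Real growth factor = 1.17029474 / 1.10429824 = 1.05976329
Annualized real rate = 1.05976329^(1/2) − 1 = 2.9448% → 2.945%.

2.945%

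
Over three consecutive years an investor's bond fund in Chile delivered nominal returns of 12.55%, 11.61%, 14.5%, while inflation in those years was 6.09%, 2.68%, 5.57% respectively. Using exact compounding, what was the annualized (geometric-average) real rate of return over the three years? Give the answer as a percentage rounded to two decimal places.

Compound the nominal returns: 1.1255 × 1.1161 × 1.1450 = 1.43831528.
Compound inflation: 1.0609 × 1.0268 × 1.0557 = 1.15000792.
Deflate: 1.43831528 / 1.15000792 = 1.25070033.
Annualized real rate = 1.25070033^(1/3) − 1 = 7.7418% → 7.74%.

7.74%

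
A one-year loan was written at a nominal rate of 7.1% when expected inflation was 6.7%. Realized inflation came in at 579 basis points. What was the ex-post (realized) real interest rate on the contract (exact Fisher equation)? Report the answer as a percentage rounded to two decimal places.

1.24%

Ex-post: (1 + 0.0710)/(1 + 0.0579) − 1 = 1.2383%
So the realized real rate is 1.24%.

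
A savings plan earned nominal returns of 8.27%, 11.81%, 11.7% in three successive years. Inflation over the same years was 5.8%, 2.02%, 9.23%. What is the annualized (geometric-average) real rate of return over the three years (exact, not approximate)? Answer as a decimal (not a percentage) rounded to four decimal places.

0.0468

Compound the nominal returns: 1.0827 × 1.1181 × 1.1170 = 1.352203194.
Compound inflation: 1.0580 × 1.0202 × 1.0923 = 1.178997599.
Deflate: 1.352203194 / 1.178997599 = 1.146909201.
Annualized real rate = 1.146909201^(1/3) − 1 = 4.67501% → 0.0468.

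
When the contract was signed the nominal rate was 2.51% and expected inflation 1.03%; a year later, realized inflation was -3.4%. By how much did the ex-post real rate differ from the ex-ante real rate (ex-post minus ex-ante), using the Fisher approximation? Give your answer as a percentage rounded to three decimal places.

Ex-ante: 2.51% − 1.03% = 1.480%
Ex-post: 2.51% − (-3.4%) = 5.910%
Difference (ex-post − ex-ante) = 4.4300% → 4.430%.

4.430%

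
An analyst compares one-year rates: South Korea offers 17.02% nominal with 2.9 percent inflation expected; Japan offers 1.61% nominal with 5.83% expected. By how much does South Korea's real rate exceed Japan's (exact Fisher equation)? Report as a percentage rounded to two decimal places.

17.71%

South Korea: (1 + 0.1702)/(1 + 0.0290) − 1 = 13.7221%
Japan: (1 + 0.0161)/(1 + 0.0583) − 1 = -3.9875%
Differential = 13.7221% − (-3.9875%) = 17.7096% → 17.71%.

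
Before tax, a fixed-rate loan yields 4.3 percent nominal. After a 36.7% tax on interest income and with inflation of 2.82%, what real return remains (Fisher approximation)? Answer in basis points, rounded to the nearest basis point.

After-tax nominal return = 4.3% × (1 − 0.367) = 2.7219%.
r ≈ 2.7219% − 2.82% → -10 basis points.

-10 basis points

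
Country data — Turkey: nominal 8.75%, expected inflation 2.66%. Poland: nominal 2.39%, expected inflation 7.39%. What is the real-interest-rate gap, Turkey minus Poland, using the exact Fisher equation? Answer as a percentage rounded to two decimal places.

Turkey: (1 + 0.0875)/(1 + 0.0266) − 1 = 5.9322%
Poland: (1 + 0.0239)/(1 + 0.0739) − 1 = -4.6559%
Differential = 5.9322% − (-4.6559%) = 10.5881% → 10.59%.

10.59%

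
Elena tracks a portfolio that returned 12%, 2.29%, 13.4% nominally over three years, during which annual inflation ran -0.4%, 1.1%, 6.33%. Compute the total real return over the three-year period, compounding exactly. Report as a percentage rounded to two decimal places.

Compound the nominal returns: 1.1200 × 1.0229 × 1.1340 = 1.299165.
Compound inflation: 0.9960 × 1.0110 × 1.0633 = 1.070696.
Deflate: 1.299165 / 1.070696 = 1.213383.
Total real return = 1.213383 − 1 → 21.34%.

21.34%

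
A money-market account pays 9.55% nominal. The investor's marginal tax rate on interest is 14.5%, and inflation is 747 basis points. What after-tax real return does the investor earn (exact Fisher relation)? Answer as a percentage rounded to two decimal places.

0.65%

After-tax nominal return = 9.55% × (1 − 0.145) = 8.16525%.
1 + r = 1.0816525 / 1.07470 = 1.006469
After-tax real rate = 1.006469 − 1 → 0.65%.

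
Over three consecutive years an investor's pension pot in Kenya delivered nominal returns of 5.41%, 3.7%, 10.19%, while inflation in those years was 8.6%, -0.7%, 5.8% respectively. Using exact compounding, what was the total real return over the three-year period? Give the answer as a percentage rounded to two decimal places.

5.57%

Nominal growth factor = 1.0541 × 1.0370 × 1.1019 = 1.204489
Price-level growth factor = 1.0860 × 0.9930 × 1.0580 = 1.140945
Real growth factor = 1.204489 / 1.140945 = 1.055694
Total real return = 1.055694 − 1 → 5.57%.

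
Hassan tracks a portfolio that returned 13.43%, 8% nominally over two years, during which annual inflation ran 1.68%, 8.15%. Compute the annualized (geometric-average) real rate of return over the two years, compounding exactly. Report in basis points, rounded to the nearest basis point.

555 basis points

Compound the nominal returns: 1.1343 × 1.0800 = 1.22504400.
Compound inflation: 1.0168 × 1.0815 = 1.09966920.
Deflate: 1.22504400 / 1.09966920 = 1.11401138.
Annualized real rate = 1.11401138^(1/2) − 1 = 5.5467% → 555 basis points.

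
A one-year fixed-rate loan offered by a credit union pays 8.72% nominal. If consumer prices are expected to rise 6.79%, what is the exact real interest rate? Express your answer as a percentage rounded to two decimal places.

1 + r = 1.08720 / 1.06790 = 1.018073
r = 1.018073 − 1 = 1.8073%, i.e. 1.81%.

1.81%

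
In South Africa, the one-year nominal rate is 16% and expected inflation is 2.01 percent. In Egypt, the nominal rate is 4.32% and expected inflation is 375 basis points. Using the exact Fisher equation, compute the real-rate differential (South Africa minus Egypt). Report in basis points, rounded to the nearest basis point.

1316 basis points

South Africa: (1 + 0.1600)/(1 + 0.0201) − 1 = 13.7143%
Egypt: (1 + 0.0432)/(1 + 0.0375) − 1 = 0.5494%
Differential = 13.7143% − 0.5494% = 13.1649% → 1316 basis points.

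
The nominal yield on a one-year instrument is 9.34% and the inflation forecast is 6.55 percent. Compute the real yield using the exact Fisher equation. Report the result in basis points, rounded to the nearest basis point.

1 + r = 1.09340 / 1.06550 = 1.026185
r = 1.026185 − 1 = 2.6185%, i.e. 262 basis points.

262 basis points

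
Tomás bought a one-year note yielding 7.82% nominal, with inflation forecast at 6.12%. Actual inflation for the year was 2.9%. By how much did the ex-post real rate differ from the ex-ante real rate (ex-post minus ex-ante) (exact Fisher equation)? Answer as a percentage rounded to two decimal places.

3.18%

Ex-ante: (1 + 0.0782)/(1 + 0.0612) − 1 = 1.6020%
Ex-post: (1 + 0.0782)/(1 + 0.0290) − 1 = 4.7813%
Difference (ex-post − ex-ante) = 3.1794% → 3.18%.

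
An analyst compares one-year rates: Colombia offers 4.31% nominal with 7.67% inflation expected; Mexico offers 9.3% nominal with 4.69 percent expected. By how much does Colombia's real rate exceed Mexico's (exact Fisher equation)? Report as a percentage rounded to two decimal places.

-7.52%

Colombia: (1 + 0.0431)/(1 + 0.0767) − 1 = -3.1206%
Mexico: (1 + 0.0930)/(1 + 0.0469) − 1 = 4.4035%
Differential = -3.1206% − 4.4035% = -7.5241% → -7.52%.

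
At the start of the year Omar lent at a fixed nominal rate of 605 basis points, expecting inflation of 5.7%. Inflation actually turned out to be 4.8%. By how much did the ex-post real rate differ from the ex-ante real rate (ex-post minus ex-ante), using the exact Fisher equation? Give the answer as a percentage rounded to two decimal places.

Ex-ante: (1 + 0.0605)/(1 + 0.0570) − 1 = 0.3311%
Ex-post: (1 + 0.0605)/(1 + 0.0480) − 1 = 1.1927%
Difference (ex-post − ex-ante) = 0.8616% → 0.86%.

0.86%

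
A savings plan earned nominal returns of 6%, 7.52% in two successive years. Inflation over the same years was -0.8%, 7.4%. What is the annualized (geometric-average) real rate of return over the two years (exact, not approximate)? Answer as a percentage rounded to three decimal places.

3.428%

Compound the nominal returns: 1.0600 × 1.0752 = 1.13971200.
Compound inflation: 0.9920 × 1.0740 = 1.06540800.
Deflate: 1.13971200 / 1.06540800 = 1.06974230.
Annualized real rate = 1.06974230^(1/2) − 1 = 3.4283% → 3.428%.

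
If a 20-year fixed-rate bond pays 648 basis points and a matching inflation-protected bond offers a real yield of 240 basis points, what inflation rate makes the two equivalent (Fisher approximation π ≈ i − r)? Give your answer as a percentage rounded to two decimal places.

π ≈ i − r = 6.48% − 2.4% → 4.08%.

4.08%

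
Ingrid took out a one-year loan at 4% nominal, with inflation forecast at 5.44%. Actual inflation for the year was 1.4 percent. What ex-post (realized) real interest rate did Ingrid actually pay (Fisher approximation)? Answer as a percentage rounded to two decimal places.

2.60%

Ex-post: 4% − 1.4% = 2.600%
So the realized real rate is 2.60%.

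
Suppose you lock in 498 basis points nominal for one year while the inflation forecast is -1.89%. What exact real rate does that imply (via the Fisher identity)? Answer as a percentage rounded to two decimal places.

By the Fisher identity, 1 + r = (1 + i)/(1 + π).
1 + r = 1.04980 / 0.98110 = 1.070023
r = 1.070023 − 1 = 7.0023%, i.e. 7.00%.

7.00%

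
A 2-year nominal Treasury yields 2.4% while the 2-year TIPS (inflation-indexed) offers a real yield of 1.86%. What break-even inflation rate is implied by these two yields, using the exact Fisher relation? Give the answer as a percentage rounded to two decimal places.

(1 + π) = (1 + i)/(1 + r) = 1.02400 / 1.01860 = 1.005301
Break-even inflation = 1.005301 − 1 → 0.53%.

0.53%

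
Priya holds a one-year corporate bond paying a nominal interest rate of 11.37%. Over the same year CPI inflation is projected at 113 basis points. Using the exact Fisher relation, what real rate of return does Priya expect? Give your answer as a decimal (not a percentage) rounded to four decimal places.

0.1013

1 + r = 1.11370 / 1.01130 = 1.101256
r = 1.101256 − 1 = 10.1256%, i.e. 0.1013.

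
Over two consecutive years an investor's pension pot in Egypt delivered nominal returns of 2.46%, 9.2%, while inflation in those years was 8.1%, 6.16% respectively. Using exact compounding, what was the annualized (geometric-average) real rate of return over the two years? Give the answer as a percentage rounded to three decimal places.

Nominal growth factor = 1.0246 × 1.0920 = 1.118863200
Price-level growth factor = 1.0810 × 1.0616 = 1.147589600
Real growth factor = 1.118863200 / 1.147589600 = 0.974968055
Annualized real rate = 0.974968055^(1/2) − 1 = -1.25953% → -1.260%.

-1.260%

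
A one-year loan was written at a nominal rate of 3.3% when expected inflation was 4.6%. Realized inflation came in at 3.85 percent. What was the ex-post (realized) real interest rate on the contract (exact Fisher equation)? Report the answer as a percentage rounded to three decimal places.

-0.530%

Ex-post: (1 + 0.0330)/(1 + 0.0385) − 1 = -0.5296%
So the realized real rate is -0.530%.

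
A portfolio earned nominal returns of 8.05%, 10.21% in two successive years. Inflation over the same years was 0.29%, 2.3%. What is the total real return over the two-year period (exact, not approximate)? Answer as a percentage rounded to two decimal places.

Nominal growth factor = 1.0805 × 1.1021 = 1.190819
Price-level growth factor = 1.0029 × 1.0230 = 1.025967
Real growth factor = 1.190819 / 1.025967 = 1.160680
Total real return = 1.160680 − 1 → 16.07%.

16.07%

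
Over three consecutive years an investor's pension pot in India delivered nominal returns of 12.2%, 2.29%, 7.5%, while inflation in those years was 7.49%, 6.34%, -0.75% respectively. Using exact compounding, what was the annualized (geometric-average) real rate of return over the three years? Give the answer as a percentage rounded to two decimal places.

2.84%

Compound the nominal returns: 1.1220 × 1.0229 × 1.0750 = 1.23377084.
Compound inflation: 1.0749 × 1.0634 × 0.9925 = 1.13447580.
Deflate: 1.23377084 / 1.13447580 = 1.08752504.
Annualized real rate = 1.08752504^(1/3) − 1 = 2.8363% → 2.84%.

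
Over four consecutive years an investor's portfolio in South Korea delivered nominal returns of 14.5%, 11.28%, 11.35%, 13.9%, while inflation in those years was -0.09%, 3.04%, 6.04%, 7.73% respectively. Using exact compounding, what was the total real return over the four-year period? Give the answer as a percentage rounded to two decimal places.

Compound the nominal returns: 1.1450 × 1.1128 × 1.1135 × 1.1390 = 1.615982.
Compound inflation: 0.9991 × 1.0304 × 1.0604 × 1.0773 = 1.176038.
Deflate: 1.615982 / 1.176038 = 1.374091.
Total real return = 1.374091 − 1 → 37.41%.

37.41%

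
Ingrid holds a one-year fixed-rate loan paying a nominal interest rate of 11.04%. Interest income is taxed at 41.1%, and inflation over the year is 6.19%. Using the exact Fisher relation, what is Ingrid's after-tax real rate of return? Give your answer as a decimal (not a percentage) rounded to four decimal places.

After-tax nominal return = 11.04% × (1 − 0.411) = 6.50256%.
1 + r = 1.0650256 / 1.06190 = 1.002943
After-tax real rate = 1.002943 − 1 → 0.0029.

0.0029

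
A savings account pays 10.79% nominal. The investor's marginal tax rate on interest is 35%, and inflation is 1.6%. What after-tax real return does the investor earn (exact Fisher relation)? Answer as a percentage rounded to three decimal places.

5.328%

After-tax nominal return = 10.79% × (1 − 0.35) = 7.0135%.
1 + r = 1.070135 / 1.01600 = 1.053282
After-tax real rate = 1.053282 − 1 → 5.328%.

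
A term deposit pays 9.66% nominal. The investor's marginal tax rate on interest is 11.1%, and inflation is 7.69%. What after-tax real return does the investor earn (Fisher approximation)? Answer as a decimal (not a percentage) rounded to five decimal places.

0.00898

After-tax nominal return = 9.66% × (1 − 0.111) = 8.58774%.
r ≈ 8.58774% − 7.69% → 0.00898.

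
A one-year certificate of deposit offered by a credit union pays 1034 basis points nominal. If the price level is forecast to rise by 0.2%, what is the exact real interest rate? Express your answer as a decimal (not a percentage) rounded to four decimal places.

0.1012

1 + r = 1.10340 / 1.00200 = 1.101198
r = 1.101198 − 1 = 10.1198%, i.e. 0.1012.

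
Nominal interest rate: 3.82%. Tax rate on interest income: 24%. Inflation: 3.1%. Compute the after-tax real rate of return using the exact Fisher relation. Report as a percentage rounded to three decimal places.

After-tax nominal return = 3.82% × (1 − 0.24) = 2.9032%.
1 + r = 1.029032 / 1.03100 = 0.998091
After-tax real rate = 0.998091 − 1 → -0.191%.

-0.191%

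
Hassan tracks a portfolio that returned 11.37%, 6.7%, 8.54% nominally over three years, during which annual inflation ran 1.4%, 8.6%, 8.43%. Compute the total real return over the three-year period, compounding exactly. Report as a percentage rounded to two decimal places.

Nominal growth factor = 1.1137 × 1.0670 × 1.0854 = 1.289800
Price-level growth factor = 1.0140 × 1.0860 × 1.0843 = 1.194035
Real growth factor = 1.289800 / 1.194035 = 1.080203
Total real return = 1.080203 − 1 → 8.02%.

8.02%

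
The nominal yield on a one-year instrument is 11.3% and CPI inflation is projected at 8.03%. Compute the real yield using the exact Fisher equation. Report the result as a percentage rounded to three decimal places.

3.027%

1 + r = 1.11300 / 1.08030 = 1.030269
r = 1.030269 − 1 = 3.0269%, i.e. 3.027%.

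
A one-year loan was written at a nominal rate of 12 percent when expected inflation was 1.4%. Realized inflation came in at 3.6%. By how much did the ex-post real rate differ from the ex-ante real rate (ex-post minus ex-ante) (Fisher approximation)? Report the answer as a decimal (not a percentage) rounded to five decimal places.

Ex-ante: 12% − 1.4% = 10.600%
Ex-post: 12% − 3.6% = 8.400%
Difference (ex-post − ex-ante) = -2.2000% → -0.02200.

-0.02200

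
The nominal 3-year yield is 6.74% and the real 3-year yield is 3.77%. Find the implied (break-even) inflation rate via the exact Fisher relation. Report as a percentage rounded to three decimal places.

2.862%

(1 + π) = (1 + i)/(1 + r) = 1.06740 / 1.03770 = 1.028621
Break-even inflation = 1.028621 − 1 → 2.862%.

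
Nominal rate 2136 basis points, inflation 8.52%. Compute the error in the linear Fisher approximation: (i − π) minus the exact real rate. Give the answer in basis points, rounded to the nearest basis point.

101 basis points

Approximate: r ≈ 21.360% − 8.520% = 12.8400%
Exact: (1 + 0.2136)/(1 + 0.0852) − 1 = 11.8319%
Error = 12.8400% − 11.8319% = 1.0081% → 101 basis points.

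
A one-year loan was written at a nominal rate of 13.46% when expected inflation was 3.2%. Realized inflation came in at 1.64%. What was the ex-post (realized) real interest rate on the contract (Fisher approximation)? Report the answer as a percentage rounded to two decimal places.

Ex-post: 13.46% − 1.64% = 11.820%
So the realized real rate is 11.82%.

11.82%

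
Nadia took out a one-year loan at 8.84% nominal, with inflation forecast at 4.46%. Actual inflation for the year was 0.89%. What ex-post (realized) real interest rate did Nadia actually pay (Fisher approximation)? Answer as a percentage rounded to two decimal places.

7.95%

Ex-post: 8.84% − 0.89% = 7.950%
So the realized real rate is 7.95%.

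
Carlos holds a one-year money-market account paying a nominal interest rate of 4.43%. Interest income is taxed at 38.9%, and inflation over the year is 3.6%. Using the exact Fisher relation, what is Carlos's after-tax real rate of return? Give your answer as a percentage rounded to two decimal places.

-0.86%

After-tax nominal return = 4.43% × (1 − 0.389) = 2.70673%.
1 + r = 1.0270673 / 1.03600 = 0.991378
After-tax real rate = 0.991378 − 1 → -0.86%.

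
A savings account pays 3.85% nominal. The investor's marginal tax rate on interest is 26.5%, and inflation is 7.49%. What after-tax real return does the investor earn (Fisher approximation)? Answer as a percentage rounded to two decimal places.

After-tax nominal return = 3.85% × (1 − 0.265) = 2.82975%.
r ≈ 2.82975% − 7.49% → -4.66%.

-4.66%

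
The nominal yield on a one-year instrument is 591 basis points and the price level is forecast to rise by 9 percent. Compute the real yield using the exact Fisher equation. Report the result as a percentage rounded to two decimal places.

-2.83%

By the Fisher relation, 1 + r = (1 + i)/(1 + π).
1 + r = 1.05910 / 1.09000 = 0.971651
r = 0.971651 − 1 = -2.8349%, i.e. -2.83%.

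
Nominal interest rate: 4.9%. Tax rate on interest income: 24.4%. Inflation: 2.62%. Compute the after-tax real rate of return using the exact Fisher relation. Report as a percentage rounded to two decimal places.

After-tax nominal return = 4.9% × (1 − 0.244) = 3.7044%.
1 + r = 1.037044 / 1.02620 = 1.010567
After-tax real rate = 1.010567 − 1 → 1.06%.

1.06%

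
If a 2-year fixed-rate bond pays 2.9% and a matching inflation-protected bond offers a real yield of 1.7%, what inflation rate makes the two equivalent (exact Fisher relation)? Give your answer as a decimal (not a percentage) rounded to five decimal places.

(1 + π) = (1 + i)/(1 + r) = 1.02900 / 1.01700 = 1.011799
Break-even inflation = 1.011799 − 1 → 0.01180.

0.01180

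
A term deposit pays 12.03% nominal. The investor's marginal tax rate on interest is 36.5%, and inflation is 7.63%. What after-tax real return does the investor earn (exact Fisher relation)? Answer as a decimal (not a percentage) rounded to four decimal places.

0.0001

After-tax nominal return = 12.03% × (1 − 0.365) = 7.63905%.
1 + r = 1.0763905 / 1.07630 = 1.000084
After-tax real rate = 1.000084 − 1 → 0.0001.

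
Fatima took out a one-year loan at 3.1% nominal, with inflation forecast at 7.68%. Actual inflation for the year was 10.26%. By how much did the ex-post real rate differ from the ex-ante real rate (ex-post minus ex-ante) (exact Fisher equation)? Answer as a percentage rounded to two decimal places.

-2.24%

Ex-ante: (1 + 0.0310)/(1 + 0.0768) − 1 = -4.2533%
Ex-post: (1 + 0.0310)/(1 + 0.1026) − 1 = -6.4937%
Difference (ex-post − ex-ante) = -2.2404% → -2.24%.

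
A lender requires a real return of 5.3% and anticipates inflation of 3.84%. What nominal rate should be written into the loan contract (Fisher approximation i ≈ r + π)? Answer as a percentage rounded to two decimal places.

i ≈ r + π = 5.3% + 3.84% = 9.14%.

9.14%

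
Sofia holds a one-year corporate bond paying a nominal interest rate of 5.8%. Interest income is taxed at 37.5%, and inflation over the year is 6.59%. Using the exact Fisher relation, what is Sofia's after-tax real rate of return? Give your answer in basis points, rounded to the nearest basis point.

-278 basis points

After-tax nominal return = 5.8% × (1 − 0.375) = 3.6250%.
1 + r = 1.03625 / 1.06590 = 0.972183
After-tax real rate = 0.972183 − 1 → -278 basis points.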